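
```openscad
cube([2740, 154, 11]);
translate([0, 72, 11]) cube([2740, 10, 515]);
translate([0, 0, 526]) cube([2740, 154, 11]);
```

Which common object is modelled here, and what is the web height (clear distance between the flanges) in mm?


An I-beam. The web height is 515 mm.

Two wide flanges with a thin centred web — an I-beam. Overall 537 mm minus two 11 mm flanges gives a web of 537 − 2·11 = 515 mm.


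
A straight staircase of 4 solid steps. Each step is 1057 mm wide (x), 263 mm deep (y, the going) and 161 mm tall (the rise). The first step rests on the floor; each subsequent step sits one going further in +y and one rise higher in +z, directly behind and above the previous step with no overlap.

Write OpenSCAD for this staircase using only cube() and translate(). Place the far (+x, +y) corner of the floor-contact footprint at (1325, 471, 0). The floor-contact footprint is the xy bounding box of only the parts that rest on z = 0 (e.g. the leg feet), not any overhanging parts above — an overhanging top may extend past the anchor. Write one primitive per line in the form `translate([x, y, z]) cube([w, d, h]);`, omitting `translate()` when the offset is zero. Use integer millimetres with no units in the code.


translate([268, 208, 0]) cube([1057, 263, 161]);
translate([268, 471, 161]) cube([1057, 263, 161]);
translate([268, 734, 322]) cube([1057, 263, 161]);
translate([268, 997, 483]) cube([1057, 263, 161]);


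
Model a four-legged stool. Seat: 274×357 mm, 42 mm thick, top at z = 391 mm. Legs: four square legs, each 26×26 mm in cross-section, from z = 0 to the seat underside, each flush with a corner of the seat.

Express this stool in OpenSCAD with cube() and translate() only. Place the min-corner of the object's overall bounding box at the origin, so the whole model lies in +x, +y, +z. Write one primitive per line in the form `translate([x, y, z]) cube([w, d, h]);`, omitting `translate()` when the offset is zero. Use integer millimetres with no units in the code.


translate([0, 0, 349]) cube([274, 357, 42]);
cube([26, 26, 349]);
translate([248, 0, 0]) cube([26, 26, 349]);
translate([0, 331, 0]) cube([26, 26, 349]);
translate([248, 331, 0]) cube([26, 26, 349]);


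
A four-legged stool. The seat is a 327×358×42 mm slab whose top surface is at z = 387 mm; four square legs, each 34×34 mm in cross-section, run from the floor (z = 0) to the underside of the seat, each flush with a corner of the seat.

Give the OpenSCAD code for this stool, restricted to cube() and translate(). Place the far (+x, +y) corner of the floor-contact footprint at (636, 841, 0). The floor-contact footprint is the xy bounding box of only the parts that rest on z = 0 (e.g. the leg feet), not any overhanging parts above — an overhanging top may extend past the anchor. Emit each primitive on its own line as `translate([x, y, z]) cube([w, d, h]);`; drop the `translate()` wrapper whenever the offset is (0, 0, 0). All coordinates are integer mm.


translate([309, 483, 345]) cube([327, 358, 42]);
translate([309, 483, 0]) cube([34, 34, 345]);
translate([602, 483, 0]) cube([34, 34, 345]);
translate([309, 807, 0]) cube([34, 34, 345]);
translate([602, 807, 0]) cube([34, 34, 345]);


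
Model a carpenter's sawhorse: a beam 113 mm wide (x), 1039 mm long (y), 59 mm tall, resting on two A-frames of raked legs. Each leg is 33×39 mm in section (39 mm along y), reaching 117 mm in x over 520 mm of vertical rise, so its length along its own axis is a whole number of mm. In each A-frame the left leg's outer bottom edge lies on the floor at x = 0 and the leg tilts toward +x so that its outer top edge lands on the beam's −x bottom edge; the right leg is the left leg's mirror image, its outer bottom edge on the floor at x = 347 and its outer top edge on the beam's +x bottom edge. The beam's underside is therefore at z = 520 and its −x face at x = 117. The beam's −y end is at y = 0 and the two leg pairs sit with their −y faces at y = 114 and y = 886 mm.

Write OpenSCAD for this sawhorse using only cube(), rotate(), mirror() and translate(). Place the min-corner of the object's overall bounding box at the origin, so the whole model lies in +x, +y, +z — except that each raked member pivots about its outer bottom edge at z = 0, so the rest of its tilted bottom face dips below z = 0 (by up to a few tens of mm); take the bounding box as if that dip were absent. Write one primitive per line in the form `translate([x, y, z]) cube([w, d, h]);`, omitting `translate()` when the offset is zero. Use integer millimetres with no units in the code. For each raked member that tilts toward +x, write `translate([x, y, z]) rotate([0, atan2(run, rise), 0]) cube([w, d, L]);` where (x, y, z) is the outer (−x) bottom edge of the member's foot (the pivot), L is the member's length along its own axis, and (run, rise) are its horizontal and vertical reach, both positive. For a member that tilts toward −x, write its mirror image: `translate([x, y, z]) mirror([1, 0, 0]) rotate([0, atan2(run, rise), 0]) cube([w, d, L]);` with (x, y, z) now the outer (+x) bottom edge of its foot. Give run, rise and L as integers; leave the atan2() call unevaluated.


translate([117, 0, 520]) cube([113, 1039, 59]);
translate([0, 114, 0]) rotate([0, atan2(117, 520), 0]) cube([33, 39, 533]);
translate([347, 114, 0]) mirror([1, 0, 0]) rotate([0, atan2(117, 520), 0]) cube([33, 39, 533]);
translate([0, 886, 0]) rotate([0, atan2(117, 520), 0]) cube([33, 39, 533]);
translate([347, 886, 0]) mirror([1, 0, 0]) rotate([0, atan2(117, 520), 0]) cube([33, 39, 533]);


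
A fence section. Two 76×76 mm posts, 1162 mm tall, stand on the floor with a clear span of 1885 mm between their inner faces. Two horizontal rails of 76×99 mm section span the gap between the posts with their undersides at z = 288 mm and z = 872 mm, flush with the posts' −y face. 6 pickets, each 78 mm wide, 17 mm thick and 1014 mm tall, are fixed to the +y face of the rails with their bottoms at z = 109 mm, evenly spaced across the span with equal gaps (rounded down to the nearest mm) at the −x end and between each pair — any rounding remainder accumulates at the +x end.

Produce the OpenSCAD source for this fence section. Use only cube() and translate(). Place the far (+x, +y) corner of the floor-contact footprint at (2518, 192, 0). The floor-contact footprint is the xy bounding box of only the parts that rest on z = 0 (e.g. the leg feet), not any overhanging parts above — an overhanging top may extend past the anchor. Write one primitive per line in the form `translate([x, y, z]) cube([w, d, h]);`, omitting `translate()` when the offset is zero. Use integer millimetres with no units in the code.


translate([481, 116, 0]) cube([76, 76, 1162]);
translate([2442, 116, 0]) cube([76, 76, 1162]);
translate([557, 116, 288]) cube([1885, 76, 99]);
translate([557, 116, 872]) cube([1885, 76, 99]);
translate([759, 192, 109]) cube([78, 17, 1014]);
translate([1039, 192, 109]) cube([78, 17, 1014]);
translate([1319, 192, 109]) cube([78, 17, 1014]);
translate([1599, 192, 109]) cube([78, 17, 1014]);
translate([1879, 192, 109]) cube([78, 17, 1014]);
translate([2159, 192, 109]) cube([78, 17, 1014]);


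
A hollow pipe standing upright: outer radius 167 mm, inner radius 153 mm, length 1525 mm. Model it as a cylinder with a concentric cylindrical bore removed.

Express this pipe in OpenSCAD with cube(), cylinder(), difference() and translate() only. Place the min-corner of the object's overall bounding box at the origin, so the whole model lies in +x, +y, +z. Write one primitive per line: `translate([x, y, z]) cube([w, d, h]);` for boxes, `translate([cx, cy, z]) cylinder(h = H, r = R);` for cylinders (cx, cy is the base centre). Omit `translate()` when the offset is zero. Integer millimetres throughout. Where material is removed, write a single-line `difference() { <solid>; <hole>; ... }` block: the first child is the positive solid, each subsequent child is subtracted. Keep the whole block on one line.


difference() { translate([167, 167, 0]) cylinder(h = 1525, r = 167); translate([167, 167, 0]) cylinder(h = 1525, r = 153); }


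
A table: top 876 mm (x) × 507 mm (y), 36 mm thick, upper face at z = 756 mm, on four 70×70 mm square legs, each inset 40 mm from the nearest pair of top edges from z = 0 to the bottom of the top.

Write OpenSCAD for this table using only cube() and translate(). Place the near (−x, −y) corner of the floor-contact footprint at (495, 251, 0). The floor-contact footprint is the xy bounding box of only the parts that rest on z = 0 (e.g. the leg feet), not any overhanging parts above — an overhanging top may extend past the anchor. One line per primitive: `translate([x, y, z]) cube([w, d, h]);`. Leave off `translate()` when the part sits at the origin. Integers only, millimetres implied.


translate([455, 211, 720]) cube([876, 507, 36]);
translate([495, 251, 0]) cube([70, 70, 720]);
translate([1221, 251, 0]) cube([70, 70, 720]);
translate([495, 608, 0]) cube([70, 70, 720]);
translate([1221, 608, 0]) cube([70, 70, 720]);


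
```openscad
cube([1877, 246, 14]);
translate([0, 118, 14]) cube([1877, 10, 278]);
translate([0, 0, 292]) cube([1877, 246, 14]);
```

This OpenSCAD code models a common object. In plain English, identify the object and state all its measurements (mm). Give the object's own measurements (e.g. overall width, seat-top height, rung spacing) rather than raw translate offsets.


An I-beam lying along x, 1877 mm long. Overall section height 306 mm. Two flanges 246 mm wide (y) and 14 mm thick, one on the floor and one at the top; a web 10 mm thick runs between them, centred on the flange width.


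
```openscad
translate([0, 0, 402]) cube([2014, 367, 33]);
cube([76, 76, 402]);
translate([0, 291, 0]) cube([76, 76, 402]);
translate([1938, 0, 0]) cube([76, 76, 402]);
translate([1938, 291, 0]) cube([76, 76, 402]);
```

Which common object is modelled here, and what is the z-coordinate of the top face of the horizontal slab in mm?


A bench. The seat-top height is 435 mm.

A long slab on four corner posts — a bench. The slab sits at z = 402 with thickness 33, so the top is 402 + 33 = 435 mm.


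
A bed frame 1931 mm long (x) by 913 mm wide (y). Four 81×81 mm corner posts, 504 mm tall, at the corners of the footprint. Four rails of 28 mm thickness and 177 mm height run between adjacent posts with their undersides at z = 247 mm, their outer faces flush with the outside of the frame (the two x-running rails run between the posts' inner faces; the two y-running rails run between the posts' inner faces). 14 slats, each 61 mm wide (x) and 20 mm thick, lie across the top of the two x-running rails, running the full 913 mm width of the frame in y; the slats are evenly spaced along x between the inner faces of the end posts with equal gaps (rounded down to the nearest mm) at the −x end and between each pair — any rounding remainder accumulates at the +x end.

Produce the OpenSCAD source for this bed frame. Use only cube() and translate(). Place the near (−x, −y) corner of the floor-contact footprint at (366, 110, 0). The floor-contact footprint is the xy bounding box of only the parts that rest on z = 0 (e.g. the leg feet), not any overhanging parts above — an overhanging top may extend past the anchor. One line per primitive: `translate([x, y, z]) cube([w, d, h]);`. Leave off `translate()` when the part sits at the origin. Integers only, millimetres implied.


translate([366, 110, 0]) cube([81, 81, 504]);
translate([366, 942, 0]) cube([81, 81, 504]);
translate([2216, 110, 0]) cube([81, 81, 504]);
translate([2216, 942, 0]) cube([81, 81, 504]);
translate([447, 110, 247]) cube([1769, 28, 177]);
translate([447, 995, 247]) cube([1769, 28, 177]);
translate([366, 191, 247]) cube([28, 751, 177]);
translate([2269, 191, 247]) cube([28, 751, 177]);
translate([508, 110, 424]) cube([61, 913, 20]);
translate([630, 110, 424]) cube([61, 913, 20]);
translate([752, 110, 424]) cube([61, 913, 20]);
translate([874, 110, 424]) cube([61, 913, 20]);
translate([996, 110, 424]) cube([61, 913, 20]);
translate([1118, 110, 424]) cube([61, 913, 20]);
translate([1240, 110, 424]) cube([61, 913, 20]);
translate([1362, 110, 424]) cube([61, 913, 20]);
translate([1484, 110, 424]) cube([61, 913, 20]);
translate([1606, 110, 424]) cube([61, 913, 20]);
translate([1728, 110, 424]) cube([61, 913, 20]);
translate([1850, 110, 424]) cube([61, 913, 20]);
translate([1972, 110, 424]) cube([61, 913, 20]);
translate([2094, 110, 424]) cube([61, 913, 20]);


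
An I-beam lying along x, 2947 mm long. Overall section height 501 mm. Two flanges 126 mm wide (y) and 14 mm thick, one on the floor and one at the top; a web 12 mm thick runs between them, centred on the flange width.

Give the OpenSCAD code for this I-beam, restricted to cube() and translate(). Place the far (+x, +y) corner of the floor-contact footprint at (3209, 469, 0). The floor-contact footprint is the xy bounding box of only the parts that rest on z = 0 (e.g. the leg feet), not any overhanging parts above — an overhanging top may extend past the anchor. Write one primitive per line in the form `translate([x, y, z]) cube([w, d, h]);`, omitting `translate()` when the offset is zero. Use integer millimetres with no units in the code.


translate([262, 343, 0]) cube([2947, 126, 14]);
translate([262, 400, 14]) cube([2947, 12, 473]);
translate([262, 343, 487]) cube([2947, 126, 14]);


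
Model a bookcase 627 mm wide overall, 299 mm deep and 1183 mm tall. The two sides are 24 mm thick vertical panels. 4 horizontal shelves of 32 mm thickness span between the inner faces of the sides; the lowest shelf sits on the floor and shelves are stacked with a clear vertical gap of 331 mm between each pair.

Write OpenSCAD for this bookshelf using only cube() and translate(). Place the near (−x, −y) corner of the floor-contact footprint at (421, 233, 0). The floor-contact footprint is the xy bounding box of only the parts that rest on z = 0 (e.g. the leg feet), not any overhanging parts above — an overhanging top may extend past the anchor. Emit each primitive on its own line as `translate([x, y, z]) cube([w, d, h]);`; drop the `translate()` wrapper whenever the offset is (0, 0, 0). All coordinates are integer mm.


translate([421, 233, 0]) cube([24, 299, 1183]);
translate([1024, 233, 0]) cube([24, 299, 1183]);
translate([445, 233, 0]) cube([579, 299, 32]);
translate([445, 233, 363]) cube([579, 299, 32]);
translate([445, 233, 726]) cube([579, 299, 32]);
translate([445, 233, 1089]) cube([579, 299, 32]);


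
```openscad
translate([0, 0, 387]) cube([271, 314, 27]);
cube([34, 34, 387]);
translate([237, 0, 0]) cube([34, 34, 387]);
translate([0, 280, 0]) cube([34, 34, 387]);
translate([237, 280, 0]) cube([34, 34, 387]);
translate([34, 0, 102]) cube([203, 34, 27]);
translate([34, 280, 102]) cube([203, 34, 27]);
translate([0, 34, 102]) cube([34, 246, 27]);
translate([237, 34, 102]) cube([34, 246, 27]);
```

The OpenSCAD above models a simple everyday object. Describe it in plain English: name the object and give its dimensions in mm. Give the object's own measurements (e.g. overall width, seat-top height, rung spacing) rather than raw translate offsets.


A simple wooden stool: a rectangular seat 271 mm (x) by 314 mm (y), 27 mm thick, top face at z = 414 mm, on four square legs, each 34×34 mm in cross-section. The legs rest on z = 0, each flush with a corner of the seat. Four stretchers, 34 mm wide and 27 mm tall, connect adjacent legs with their undersides at z = 102 mm, each running between the inner faces of the legs it joins and aligned with the legs' outer faces on the other axis.


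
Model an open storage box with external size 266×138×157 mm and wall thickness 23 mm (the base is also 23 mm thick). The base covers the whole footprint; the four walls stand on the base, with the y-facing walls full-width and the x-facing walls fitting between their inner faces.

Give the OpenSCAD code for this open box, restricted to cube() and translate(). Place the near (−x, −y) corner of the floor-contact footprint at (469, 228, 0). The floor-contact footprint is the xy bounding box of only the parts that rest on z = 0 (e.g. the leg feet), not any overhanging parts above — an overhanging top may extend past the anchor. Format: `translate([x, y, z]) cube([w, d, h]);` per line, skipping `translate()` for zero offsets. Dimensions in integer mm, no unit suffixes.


translate([469, 228, 0]) cube([266, 138, 23]);
translate([469, 228, 23]) cube([266, 23, 134]);
translate([469, 343, 23]) cube([266, 23, 134]);
translate([469, 251, 23]) cube([23, 92, 134]);
translate([712, 251, 23]) cube([23, 92, 134]);


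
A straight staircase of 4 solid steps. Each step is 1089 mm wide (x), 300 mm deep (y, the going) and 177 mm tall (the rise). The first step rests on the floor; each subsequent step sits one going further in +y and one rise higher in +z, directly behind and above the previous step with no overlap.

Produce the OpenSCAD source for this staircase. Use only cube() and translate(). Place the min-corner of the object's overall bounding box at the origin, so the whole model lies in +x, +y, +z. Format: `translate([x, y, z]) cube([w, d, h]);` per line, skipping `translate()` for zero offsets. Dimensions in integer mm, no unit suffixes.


cube([1089, 300, 177]);
translate([0, 300, 177]) cube([1089, 300, 177]);
translate([0, 600, 354]) cube([1089, 300, 177]);
translate([0, 900, 531]) cube([1089, 300, 177]);


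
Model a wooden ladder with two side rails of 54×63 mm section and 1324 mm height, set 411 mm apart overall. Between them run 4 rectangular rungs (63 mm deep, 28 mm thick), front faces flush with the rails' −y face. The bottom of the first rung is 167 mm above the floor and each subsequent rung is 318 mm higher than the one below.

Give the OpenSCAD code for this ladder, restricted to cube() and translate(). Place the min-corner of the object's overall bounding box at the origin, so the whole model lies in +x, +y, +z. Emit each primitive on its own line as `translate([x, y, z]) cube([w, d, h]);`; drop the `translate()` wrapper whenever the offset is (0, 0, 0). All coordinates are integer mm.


// rung span = 411 - 2*54 = 303
// rung[k] z = 167 + k*318
cube([54, 63, 1324]);
translate([357, 0, 0]) cube([54, 63, 1324]);
translate([54, 0, 167]) cube([303, 63, 28]);
translate([54, 0, 485]) cube([303, 63, 28]);
translate([54, 0, 803]) cube([303, 63, 28]);
translate([54, 0, 1121]) cube([303, 63, 28]);


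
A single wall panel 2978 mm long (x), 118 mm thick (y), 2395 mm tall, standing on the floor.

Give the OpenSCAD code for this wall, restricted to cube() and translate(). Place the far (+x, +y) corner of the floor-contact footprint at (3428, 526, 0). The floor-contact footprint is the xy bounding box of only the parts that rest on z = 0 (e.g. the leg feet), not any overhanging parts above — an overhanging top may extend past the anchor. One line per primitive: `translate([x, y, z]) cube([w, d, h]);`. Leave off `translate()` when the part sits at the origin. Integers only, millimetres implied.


translate([450, 408, 0]) cube([2978, 118, 2395]);


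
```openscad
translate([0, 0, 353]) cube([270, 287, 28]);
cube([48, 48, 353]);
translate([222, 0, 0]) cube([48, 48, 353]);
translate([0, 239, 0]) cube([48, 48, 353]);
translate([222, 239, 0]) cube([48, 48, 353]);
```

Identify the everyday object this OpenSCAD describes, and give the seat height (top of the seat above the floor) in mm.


A stool. The seat height is 381 mm.

A 270×287×28 slab at z = 353 on four corner posts — a stool. The seat top is 353 + 28 = 381 mm.


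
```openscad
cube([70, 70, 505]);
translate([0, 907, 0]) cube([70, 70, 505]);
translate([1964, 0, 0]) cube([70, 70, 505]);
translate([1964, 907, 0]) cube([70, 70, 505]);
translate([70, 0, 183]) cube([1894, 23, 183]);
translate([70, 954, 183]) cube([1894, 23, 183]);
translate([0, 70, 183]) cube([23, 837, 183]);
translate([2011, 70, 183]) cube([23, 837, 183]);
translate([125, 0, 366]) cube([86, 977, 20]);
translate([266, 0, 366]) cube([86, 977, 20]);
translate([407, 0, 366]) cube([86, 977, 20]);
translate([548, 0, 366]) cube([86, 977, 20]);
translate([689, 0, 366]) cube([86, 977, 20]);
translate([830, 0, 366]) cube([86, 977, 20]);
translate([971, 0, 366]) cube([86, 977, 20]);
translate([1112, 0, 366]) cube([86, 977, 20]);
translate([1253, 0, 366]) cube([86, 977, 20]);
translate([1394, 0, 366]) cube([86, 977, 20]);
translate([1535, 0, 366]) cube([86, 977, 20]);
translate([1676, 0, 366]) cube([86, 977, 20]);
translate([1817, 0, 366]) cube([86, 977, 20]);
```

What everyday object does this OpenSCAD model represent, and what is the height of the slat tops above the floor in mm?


A bed frame. The slat-top height is 386 mm.

Four posts, four rails, and a row of slats — a bed frame. Slats sit on the rails at z = 183 + 183 = 366; with slat thickness 20, the top is 386 mm.


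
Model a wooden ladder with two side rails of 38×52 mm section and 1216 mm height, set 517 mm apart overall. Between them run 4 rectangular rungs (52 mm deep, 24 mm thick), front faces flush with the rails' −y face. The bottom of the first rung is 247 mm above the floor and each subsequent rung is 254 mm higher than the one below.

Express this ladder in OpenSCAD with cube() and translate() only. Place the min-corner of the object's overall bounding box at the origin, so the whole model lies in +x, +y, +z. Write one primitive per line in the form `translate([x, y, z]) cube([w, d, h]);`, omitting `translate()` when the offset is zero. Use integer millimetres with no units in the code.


cube([38, 52, 1216]);
translate([479, 0, 0]) cube([38, 52, 1216]);
translate([38, 0, 247]) cube([441, 52, 24]);
translate([38, 0, 501]) cube([441, 52, 24]);
translate([38, 0, 755]) cube([441, 52, 24]);
translate([38, 0, 1009]) cube([441, 52, 24]);


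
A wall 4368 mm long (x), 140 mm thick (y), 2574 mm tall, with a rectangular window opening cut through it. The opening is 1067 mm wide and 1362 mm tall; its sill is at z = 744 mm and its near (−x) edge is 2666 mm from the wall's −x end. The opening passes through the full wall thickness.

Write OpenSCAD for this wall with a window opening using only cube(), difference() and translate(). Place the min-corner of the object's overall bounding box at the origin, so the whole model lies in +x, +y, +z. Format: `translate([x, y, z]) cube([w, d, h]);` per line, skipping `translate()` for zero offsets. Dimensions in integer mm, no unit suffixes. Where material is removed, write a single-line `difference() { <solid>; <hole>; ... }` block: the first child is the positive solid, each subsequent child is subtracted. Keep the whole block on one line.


difference() { cube([4368, 140, 2574]); translate([2666, 0, 744]) cube([1067, 140, 1362]); }


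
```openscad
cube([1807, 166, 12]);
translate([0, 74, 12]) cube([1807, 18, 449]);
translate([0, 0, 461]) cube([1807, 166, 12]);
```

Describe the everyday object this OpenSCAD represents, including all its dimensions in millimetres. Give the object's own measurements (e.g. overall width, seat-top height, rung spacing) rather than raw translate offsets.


An I-beam lying along x, 1807 mm long. Overall section height 473 mm. Two flanges 166 mm wide (y) and 12 mm thick, one on the floor and one at the top; a web 18 mm thick runs between them, centred on the flange width.


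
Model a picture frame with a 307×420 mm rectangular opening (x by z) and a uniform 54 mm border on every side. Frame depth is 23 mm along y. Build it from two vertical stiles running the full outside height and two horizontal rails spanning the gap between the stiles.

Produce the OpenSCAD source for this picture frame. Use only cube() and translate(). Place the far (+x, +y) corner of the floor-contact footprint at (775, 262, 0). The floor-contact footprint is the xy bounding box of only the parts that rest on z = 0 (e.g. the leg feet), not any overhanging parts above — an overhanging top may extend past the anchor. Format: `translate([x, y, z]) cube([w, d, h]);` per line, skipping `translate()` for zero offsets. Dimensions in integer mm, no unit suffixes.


translate([360, 239, 0]) cube([54, 23, 528]);
translate([721, 239, 0]) cube([54, 23, 528]);
translate([414, 239, 0]) cube([307, 23, 54]);
translate([414, 239, 474]) cube([307, 23, 54]);


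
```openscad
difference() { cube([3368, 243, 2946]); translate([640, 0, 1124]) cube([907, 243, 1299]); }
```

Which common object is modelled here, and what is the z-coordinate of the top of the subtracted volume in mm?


A wall with a window opening. The window head height is 2423 mm.

A wall with a rectangular opening subtracted — a window. Sill at z = 1124, opening 1299 mm tall, so the head is at 1124 + 1299 = 2423 mm.


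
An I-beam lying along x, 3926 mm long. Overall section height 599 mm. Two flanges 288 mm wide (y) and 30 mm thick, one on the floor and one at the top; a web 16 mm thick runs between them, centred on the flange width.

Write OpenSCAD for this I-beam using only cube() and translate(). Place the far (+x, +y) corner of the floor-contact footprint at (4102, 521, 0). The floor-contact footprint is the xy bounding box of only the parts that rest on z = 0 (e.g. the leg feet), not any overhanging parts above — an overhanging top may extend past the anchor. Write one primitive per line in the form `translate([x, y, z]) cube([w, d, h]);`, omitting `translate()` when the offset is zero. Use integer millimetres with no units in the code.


translate([176, 233, 0]) cube([3926, 288, 30]);
translate([176, 369, 30]) cube([3926, 16, 539]);
translate([176, 233, 569]) cube([3926, 288, 30]);


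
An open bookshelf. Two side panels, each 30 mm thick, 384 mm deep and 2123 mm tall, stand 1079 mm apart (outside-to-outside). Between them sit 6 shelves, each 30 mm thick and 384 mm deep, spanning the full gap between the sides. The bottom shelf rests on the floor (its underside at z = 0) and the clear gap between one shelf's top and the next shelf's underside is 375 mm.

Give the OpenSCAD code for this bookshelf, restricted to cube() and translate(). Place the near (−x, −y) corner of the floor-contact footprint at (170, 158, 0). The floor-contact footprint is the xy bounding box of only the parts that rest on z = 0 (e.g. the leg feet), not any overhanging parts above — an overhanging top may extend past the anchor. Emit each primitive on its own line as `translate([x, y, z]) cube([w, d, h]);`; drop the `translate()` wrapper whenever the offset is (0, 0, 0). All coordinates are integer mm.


translate([170, 158, 0]) cube([30, 384, 2123]);
translate([1219, 158, 0]) cube([30, 384, 2123]);
translate([200, 158, 0]) cube([1019, 384, 30]);
translate([200, 158, 405]) cube([1019, 384, 30]);
translate([200, 158, 810]) cube([1019, 384, 30]);
translate([200, 158, 1215]) cube([1019, 384, 30]);
translate([200, 158, 1620]) cube([1019, 384, 30]);
translate([200, 158, 2025]) cube([1019, 384, 30]);


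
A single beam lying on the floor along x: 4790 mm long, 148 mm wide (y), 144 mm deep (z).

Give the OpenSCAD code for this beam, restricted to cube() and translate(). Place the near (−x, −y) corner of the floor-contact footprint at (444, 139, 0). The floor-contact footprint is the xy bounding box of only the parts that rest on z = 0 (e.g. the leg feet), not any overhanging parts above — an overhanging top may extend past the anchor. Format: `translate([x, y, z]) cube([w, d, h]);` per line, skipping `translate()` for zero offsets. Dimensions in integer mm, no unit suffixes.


translate([444, 139, 0]) cube([4790, 148, 144]);


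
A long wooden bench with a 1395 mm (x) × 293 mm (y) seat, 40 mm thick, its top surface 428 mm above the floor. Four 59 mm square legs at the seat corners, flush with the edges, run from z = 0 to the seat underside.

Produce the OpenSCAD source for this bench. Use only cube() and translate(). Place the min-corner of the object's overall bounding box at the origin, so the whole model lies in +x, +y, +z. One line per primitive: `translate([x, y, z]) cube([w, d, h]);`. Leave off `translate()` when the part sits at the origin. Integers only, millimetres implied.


translate([0, 0, 388]) cube([1395, 293, 40]);
cube([59, 59, 388]);
translate([0, 234, 0]) cube([59, 59, 388]);
translate([1336, 0, 0]) cube([59, 59, 388]);
translate([1336, 234, 0]) cube([59, 59, 388]);


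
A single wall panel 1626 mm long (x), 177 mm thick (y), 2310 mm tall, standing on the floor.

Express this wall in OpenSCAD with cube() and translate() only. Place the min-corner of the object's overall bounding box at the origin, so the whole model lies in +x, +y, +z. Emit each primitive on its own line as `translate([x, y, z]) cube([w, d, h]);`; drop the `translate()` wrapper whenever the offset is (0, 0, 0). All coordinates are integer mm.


cube([1626, 177, 2310]);


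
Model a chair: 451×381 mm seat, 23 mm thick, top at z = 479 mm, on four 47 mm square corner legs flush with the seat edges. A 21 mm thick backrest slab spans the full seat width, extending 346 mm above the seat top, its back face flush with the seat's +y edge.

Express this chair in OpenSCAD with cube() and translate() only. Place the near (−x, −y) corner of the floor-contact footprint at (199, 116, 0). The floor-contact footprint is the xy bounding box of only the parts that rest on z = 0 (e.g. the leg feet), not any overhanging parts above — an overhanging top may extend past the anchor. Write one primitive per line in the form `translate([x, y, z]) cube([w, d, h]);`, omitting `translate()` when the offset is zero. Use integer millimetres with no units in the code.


translate([199, 116, 456]) cube([451, 381, 23]);
translate([199, 116, 0]) cube([47, 47, 456]);
translate([603, 116, 0]) cube([47, 47, 456]);
translate([199, 450, 0]) cube([47, 47, 456]);
translate([603, 450, 0]) cube([47, 47, 456]);
translate([199, 476, 479]) cube([451, 21, 346]);


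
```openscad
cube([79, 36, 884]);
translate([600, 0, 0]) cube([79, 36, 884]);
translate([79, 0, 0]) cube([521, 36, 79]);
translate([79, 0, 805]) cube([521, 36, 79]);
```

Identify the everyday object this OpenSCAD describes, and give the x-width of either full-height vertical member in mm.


A picture frame. The border width is 79 mm.

Four thin pieces enclosing a rectangular opening — a picture frame. The two full-height stiles are 884 mm tall; the top rail sits at z = 805 and is 79 mm tall, so the border above the opening is 884 − 805 = 79 mm, matching the stile x-width.


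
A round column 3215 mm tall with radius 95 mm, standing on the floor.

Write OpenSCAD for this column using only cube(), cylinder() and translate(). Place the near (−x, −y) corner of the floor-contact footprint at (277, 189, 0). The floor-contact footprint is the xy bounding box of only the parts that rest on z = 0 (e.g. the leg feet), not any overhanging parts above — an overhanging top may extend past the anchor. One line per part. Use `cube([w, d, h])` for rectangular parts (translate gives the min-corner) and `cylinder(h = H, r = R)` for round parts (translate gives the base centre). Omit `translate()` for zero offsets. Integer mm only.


translate([372, 284, 0]) cylinder(h = 3215, r = 95);


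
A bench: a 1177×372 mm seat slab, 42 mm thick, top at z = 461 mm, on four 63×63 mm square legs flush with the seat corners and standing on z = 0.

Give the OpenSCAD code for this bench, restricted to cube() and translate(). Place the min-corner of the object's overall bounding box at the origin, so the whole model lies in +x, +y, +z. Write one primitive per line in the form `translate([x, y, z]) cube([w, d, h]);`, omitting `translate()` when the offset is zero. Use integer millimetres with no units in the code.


translate([0, 0, 419]) cube([1177, 372, 42]);
cube([63, 63, 419]);
translate([0, 309, 0]) cube([63, 63, 419]);
translate([1114, 0, 0]) cube([63, 63, 419]);
translate([1114, 309, 0]) cube([63, 63, 419]);


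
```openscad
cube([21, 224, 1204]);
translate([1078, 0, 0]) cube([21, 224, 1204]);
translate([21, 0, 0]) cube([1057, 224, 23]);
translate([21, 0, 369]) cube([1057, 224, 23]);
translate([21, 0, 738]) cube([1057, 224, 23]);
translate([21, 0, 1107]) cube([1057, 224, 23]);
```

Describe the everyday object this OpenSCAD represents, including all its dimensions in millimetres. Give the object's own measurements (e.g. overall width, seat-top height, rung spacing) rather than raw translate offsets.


An open bookshelf. Two side panels, each 21 mm thick, 224 mm deep and 1204 mm tall, stand 1099 mm apart (outside-to-outside). Between them sit 4 shelves, each 23 mm thick and 224 mm deep, spanning the full gap between the sides. The bottom shelf rests on the floor (its underside at z = 0) and the clear gap between one shelf's top and the next shelf's underside is 346 mm.


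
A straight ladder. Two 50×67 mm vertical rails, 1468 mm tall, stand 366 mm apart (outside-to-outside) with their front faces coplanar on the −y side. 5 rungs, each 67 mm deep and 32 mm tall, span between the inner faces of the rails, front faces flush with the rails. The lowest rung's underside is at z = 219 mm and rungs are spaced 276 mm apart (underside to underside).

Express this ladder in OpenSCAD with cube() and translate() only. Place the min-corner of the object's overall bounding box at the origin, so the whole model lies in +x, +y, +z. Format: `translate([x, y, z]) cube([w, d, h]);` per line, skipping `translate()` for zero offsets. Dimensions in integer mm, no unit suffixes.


cube([50, 67, 1468]);
translate([316, 0, 0]) cube([50, 67, 1468]);
translate([50, 0, 219]) cube([266, 67, 32]);
translate([50, 0, 495]) cube([266, 67, 32]);
translate([50, 0, 771]) cube([266, 67, 32]);
translate([50, 0, 1047]) cube([266, 67, 32]);
translate([50, 0, 1323]) cube([266, 67, 32]);


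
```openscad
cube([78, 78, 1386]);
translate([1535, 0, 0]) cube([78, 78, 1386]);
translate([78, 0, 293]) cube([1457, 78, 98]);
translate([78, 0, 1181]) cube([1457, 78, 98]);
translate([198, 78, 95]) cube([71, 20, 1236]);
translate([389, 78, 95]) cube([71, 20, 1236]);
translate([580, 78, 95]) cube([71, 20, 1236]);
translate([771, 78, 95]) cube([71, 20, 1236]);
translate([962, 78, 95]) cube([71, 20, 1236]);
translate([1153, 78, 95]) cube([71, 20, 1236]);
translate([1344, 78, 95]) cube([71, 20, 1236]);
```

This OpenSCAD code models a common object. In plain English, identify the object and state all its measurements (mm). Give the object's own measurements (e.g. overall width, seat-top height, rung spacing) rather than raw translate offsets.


A fence section. Two 78×78 mm posts, 1386 mm tall, stand on the floor with a clear span of 1457 mm between their inner faces. Two horizontal rails of 78×98 mm section span the gap between the posts with their undersides at z = 293 mm and z = 1181 mm, flush with the posts' −y face. 7 pickets, each 71 mm wide, 20 mm thick and 1236 mm tall, are fixed to the +y face of the rails with their bottoms at z = 95 mm, spaced across the span with a 120 mm gap after the −x post and between neighbouring pickets and before the +x post.


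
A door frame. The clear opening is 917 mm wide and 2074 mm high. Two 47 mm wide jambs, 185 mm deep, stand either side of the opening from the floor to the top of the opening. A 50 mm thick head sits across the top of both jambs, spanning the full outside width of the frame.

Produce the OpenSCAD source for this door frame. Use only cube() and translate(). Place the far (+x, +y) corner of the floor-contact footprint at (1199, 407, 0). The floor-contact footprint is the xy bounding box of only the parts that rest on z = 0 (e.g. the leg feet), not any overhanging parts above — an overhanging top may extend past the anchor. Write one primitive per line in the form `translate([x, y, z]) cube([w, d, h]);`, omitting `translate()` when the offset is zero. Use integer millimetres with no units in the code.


translate([188, 222, 0]) cube([47, 185, 2074]);
translate([1152, 222, 0]) cube([47, 185, 2074]);
translate([188, 222, 2074]) cube([1011, 185, 50]);


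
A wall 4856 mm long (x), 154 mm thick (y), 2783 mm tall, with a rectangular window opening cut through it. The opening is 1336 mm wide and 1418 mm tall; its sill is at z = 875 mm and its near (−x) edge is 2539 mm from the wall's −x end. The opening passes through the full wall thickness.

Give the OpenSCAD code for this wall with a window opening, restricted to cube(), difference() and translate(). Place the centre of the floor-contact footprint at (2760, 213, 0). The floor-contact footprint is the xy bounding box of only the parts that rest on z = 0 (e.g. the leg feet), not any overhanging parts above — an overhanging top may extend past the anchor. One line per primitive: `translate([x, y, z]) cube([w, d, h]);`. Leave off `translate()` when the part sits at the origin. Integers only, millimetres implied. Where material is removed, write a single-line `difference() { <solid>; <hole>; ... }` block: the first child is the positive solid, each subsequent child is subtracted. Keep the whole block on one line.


difference() { translate([332, 136, 0]) cube([4856, 154, 2783]); translate([2871, 136, 875]) cube([1336, 154, 1418]); }


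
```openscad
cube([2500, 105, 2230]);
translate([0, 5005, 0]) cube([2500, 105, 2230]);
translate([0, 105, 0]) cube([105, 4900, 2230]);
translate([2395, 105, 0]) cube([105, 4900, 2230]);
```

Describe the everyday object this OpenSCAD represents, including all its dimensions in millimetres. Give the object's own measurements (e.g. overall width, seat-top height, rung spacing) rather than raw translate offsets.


The wall frame of a small rectangular building: four walls, each 2230 mm tall and 105 mm thick, enclosing a footprint 2500 mm (x) by 5110 mm (y) outside-to-outside, with no floor or roof. The front and back walls (the −y and +y sides) span the full width; the two side walls fit between them.


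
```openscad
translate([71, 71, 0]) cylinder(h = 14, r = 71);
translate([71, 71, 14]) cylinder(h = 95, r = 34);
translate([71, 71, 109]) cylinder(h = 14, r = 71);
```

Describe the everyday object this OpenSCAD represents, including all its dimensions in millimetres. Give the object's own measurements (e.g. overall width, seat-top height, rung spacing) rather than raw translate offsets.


A spool: two coaxial disc flanges of radius 71 mm and thickness 14 mm, joined by a core cylinder of radius 34 mm and height 95 mm. The lower flange rests on z = 0 and the three cylinders share a vertical axis.


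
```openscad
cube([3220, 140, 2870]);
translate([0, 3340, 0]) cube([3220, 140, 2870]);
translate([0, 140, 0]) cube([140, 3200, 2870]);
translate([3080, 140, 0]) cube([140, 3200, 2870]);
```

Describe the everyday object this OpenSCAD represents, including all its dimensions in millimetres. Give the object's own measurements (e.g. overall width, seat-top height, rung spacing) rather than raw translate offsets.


The wall frame of a small rectangular building: four walls, each 2870 mm tall and 140 mm thick, enclosing a footprint 3220 mm (x) by 3480 mm (y) outside-to-outside, with no floor or roof. The front and back walls (the −y and +y sides) span the full width; the two side walls fit between them.


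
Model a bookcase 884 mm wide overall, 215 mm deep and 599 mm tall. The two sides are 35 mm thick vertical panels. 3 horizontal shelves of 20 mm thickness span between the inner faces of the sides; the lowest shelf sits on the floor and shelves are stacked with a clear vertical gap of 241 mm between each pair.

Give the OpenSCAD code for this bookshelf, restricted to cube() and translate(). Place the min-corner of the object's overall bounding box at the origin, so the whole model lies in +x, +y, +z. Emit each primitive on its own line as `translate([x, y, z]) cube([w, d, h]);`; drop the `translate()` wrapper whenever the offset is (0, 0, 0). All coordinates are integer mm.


cube([35, 215, 599]);
translate([849, 0, 0]) cube([35, 215, 599]);
translate([35, 0, 0]) cube([814, 215, 20]);
translate([35, 0, 261]) cube([814, 215, 20]);
translate([35, 0, 522]) cube([814, 215, 20]);


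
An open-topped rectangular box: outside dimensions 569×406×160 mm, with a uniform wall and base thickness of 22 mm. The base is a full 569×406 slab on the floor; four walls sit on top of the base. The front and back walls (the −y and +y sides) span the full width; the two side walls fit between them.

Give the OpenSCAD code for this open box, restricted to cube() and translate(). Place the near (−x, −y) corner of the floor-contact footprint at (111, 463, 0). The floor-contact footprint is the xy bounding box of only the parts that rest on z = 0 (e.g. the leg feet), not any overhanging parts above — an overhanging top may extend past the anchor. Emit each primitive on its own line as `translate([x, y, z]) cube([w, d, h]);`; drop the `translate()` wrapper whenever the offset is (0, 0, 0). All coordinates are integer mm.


translate([111, 463, 0]) cube([569, 406, 22]);
translate([111, 463, 22]) cube([569, 22, 138]);
translate([111, 847, 22]) cube([569, 22, 138]);
translate([111, 485, 22]) cube([22, 362, 138]);
translate([658, 485, 22]) cube([22, 362, 138]);
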